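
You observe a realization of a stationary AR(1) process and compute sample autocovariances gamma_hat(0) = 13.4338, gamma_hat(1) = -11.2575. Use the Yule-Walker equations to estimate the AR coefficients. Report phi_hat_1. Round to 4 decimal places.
\hat\phi_{1} = -0.8380

The Yule-Walker equations for an AR(p) process read, in matrix form,
  Gamma_p phi = r_p,   with   (Gamma_p)_{ij} = gamma(|i - j|),
                       (r_p)_i = gamma(i),   i,j = 1..p.
Substitute the sample gammas (Toeplitz matrix and right-hand side of size 1):
  Gamma_p = [[13.4338]]
  r_p     = [-11.2575]
With p = 1 this is the single equation gamma(0) phi_1 = gamma(1):
  phi_hat_1 = gamma(1) / gamma(0) = -11.2575 / 13.4338 = -0.8380.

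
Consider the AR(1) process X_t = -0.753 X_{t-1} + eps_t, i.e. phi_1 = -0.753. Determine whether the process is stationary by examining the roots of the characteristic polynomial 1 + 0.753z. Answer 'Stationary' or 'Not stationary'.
\text{Stationary}

The AR(p) characteristic polynomial is P(z) = 1 + 0.753z.
Stationarity requires all roots to lie outside the unit circle, i.e. |z| > 1 for every root.
This is linear in z: 1 + (0.753) z = 0  =>  z = -1/(0.753) = -1.328021,  |z| = 1.328021.
Moduli of all roots: 1.3280.
All moduli strictly greater than 1? Yes.
Verdict: Stationary.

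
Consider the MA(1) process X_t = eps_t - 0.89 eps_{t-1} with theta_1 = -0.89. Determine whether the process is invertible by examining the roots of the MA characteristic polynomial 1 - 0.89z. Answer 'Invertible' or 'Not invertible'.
\text{Invertible}

The MA(q) characteristic polynomial is P(z) = 1 - 0.89z.
Invertibility requires all roots to lie outside the unit circle, i.e. |z| > 1 for every root.
This is linear in z: 1 + (-0.89) z = 0  =>  z = -1/(-0.89) = 1.123596,  |z| = 1.123596.
Moduli of all roots: 1.1236.
All moduli strictly greater than 1? Yes.
Verdict: Invertible.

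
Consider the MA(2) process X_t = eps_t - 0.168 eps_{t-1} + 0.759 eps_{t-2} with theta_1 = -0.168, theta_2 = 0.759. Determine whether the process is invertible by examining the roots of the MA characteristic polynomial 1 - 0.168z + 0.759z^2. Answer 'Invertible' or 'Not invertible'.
\text{Invertible}

The MA(q) characteristic polynomial is P(z) = 1 - 0.168z + 0.759z^2.
Invertibility requires all roots to lie outside the unit circle, i.e. |z| > 1 for every root.
Set 1 + (-0.168) z + (0.759) z^2 = 0, i.e. a z^2 + b z + c = 0 with a = 0.759, b = -0.168, c = 1.
Discriminant D = b^2 - 4ac = (-0.168)^2 - 4*(0.759)*1 = 0.028224 - (3.036) = -3.007776.
D < 0, so the roots are the complex-conjugate pair z = (-b +/- i sqrt(-D)) / (2a) = 0.1107 +/- 1.1425i.
For a conjugate pair |z|^2 = z * conj(z) = (product of roots) = c/a = 1/(0.759) = 1.317523, so |z| = sqrt(1.317523) = 1.1478 for both roots.
Moduli of all roots: 1.1478, 1.1478.
All moduli strictly greater than 1? Yes.
Verdict: Invertible.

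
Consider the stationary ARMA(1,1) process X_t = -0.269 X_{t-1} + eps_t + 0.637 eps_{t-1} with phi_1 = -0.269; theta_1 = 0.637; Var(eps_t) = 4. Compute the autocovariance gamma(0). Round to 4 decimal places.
\gamma(0) = 4.5840

Multiply the model equation by X_{t-k} and take expectations. With theta_0 = psi_0 = 1 and psi_j the MA(infinity) weights, this gives
  gamma(k) - sum_i phi_i gamma(k-i) = c_k,
  c_k = sigma^2 * sum_{j=k..q} theta_j psi_{j-k}   (c_k = 0 for k > q),
using gamma(-m) = gamma(m).
psi-weights needed (psi_j = theta_j + sum_i phi_i psi_{j-i}):
  psi_1 = theta_1 + phi_1 = 0.637 + (-0.269) = 0.368
Right-hand sides:
  c_0 = sigma^2 (1 + theta_1 psi_1) = 4 * (1 + (0.637)(0.368)) = 4 * 1.234416 = 4.937664
  c_1 = sigma^2 theta_1 = 4 * (0.637) = 2.548
  c_2 = 0
Equations for k = 0 and k = 1 (AR order 1):
  gamma(0) = phi_1 gamma(1) + c_0
  gamma(1) = phi_1 gamma(0) + c_1
Substituting the second into the first: gamma(0) (1 - phi_1^2) = c_0 + phi_1 c_1, so
  gamma(0) = (c_0 + phi_1 c_1) / (1 - phi_1^2) = (4.937664 + (-0.269)(2.548)) / (1 - (-0.269)^2) = 4.252252 / 0.927639 = 4.583951.
Therefore gamma(0) = 4.5840 (to 4 decimal places).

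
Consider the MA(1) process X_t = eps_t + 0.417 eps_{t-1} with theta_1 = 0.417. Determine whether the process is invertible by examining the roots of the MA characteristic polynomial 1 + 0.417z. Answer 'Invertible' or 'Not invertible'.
\text{Invertible}

The MA(q) characteristic polynomial is P(z) = 1 + 0.417z.
Invertibility requires all roots to lie outside the unit circle, i.e. |z| > 1 for every root.
This is linear in z: 1 + (0.417) z = 0  =>  z = -1/(0.417) = -2.398082,  |z| = 2.398082.
Moduli of all roots: 2.3981.
All moduli strictly greater than 1? Yes.
Verdict: Invertible.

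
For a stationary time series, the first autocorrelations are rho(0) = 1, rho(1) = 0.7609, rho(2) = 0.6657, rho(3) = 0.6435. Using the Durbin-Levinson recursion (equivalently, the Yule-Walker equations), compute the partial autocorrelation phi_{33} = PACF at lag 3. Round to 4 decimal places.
\phi_{33} = 0.2098

The PACF at lag k is phi_{kk}, the last component of the solution
to the Yule-Walker system G_k phi = r_k where
  (G_k)_{ij} = rho(|i - j|), (r_k)_i = rho(i), i,j = 1..k.
Equivalently, Durbin-Levinson gives phi_{kk} iteratively:
  phi_{11} = rho(1)
  phi_{kk} = [rho(k) - sum_{j=1..k-1} phi_{k-1,j} rho(k-j)]
            / [1 - sum_{j=1..k-1} phi_{k-1,j} rho(j)],
  phi_{k,j} = phi_{k-1,j} - phi_{kk} phi_{k-1,k-j},  j = 1..k-1.
Step k = 1:
  phi_11 = rho(1) = 0.7609.
Step k = 2:
  phi_22 = [rho(2) - phi_11 rho(1)] / [1 - phi_11 rho(1)] = [0.6657 - (0.7609)(0.7609)] / [1 - (0.7609)(0.7609)]
         = 0.08673119 / 0.42103119 = 0.205997.
  Update: phi_21 = phi_11 - phi_22 phi_11 = 0.7609 - (0.205997)(0.7609) = 0.604157.
Step k = 3:
  phi_33 = [rho(3) - phi_21 rho(2) - phi_22 rho(1)] / [1 - phi_21 rho(1) - phi_22 rho(2)]
    numerator   = 0.6435 - (0.604157)(0.6657) - (0.205997)(0.7609) = 0.08456963
    denominator = 1 - (0.604157)(0.7609) - (0.205997)(0.6657) = 0.40316482
  phi_33 = 0.08456963 / 0.40316482 = 0.2098.
Therefore phi_{33} = 0.2098.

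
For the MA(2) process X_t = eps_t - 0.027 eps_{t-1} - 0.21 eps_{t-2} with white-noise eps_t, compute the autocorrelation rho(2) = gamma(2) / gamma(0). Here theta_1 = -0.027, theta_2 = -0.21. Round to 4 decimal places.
\rho(2) = -0.2010

For an MA(q) process with theta_0 = 1, the autocovariance is
  gamma(k) = sigma^2 * sum_{i=0..q-k} theta_i * theta_{i+k},
and rho(k) = gamma(k) / gamma(0). Sigma^2 cancels.
  numerator   = (1)*(-0.21) = -0.21.
  denominator = (1)^2 + (-0.027)^2 + (-0.21)^2 = 1.044829.
  rho(2) = -0.21 / 1.044829 = -0.2010.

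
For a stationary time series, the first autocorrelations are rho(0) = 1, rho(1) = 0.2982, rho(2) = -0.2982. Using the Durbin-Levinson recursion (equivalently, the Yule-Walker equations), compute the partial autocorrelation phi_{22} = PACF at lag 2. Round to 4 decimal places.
\phi_{22} = -0.4249

The PACF at lag k is phi_{kk}, the last component of the solution
to the Yule-Walker system G_k phi = r_k where
  (G_k)_{ij} = rho(|i - j|), (r_k)_i = rho(i), i,j = 1..k.
Equivalently, Durbin-Levinson gives phi_{kk} iteratively:
  phi_{11} = rho(1)
  phi_{kk} = [rho(k) - sum_{j=1..k-1} phi_{k-1,j} rho(k-j)]
            / [1 - sum_{j=1..k-1} phi_{k-1,j} rho(j)],
  phi_{k,j} = phi_{k-1,j} - phi_{kk} phi_{k-1,k-j},  j = 1..k-1.
Step k = 1:
  phi_11 = rho(1) = 0.2982.
Step k = 2:
  phi_22 = [rho(2) - phi_11 rho(1)] / [1 - phi_11 rho(1)] = [-0.2982 - (0.2982)(0.2982)] / [1 - (0.2982)(0.2982)]
         = -0.38712324 / 0.91107676 = -0.4249.
Therefore phi_{22} = -0.4249.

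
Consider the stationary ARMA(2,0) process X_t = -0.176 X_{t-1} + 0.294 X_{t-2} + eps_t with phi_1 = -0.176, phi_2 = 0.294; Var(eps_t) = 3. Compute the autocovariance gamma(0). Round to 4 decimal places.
\gamma(0) = 3.5014

Multiply the model equation by X_{t-k} and take expectations. With theta_0 = psi_0 = 1 and psi_j the MA(infinity) weights, this gives
  gamma(k) - sum_i phi_i gamma(k-i) = c_k,
  c_k = sigma^2 * sum_{j=k..q} theta_j psi_{j-k}   (c_k = 0 for k > q),
using gamma(-m) = gamma(m).
Pure AR (q = 0): c_0 = sigma^2 = 3, c_k = 0 for k >= 1.
Equations for k = 0, 1, 2 (AR order 2, c_2 = 0):
  (E0) gamma(0) = phi_1 gamma(1) + phi_2 gamma(2) + c_0
  (E1) gamma(1) = phi_1 gamma(0) + phi_2 gamma(1) + c_1
  (E2) gamma(2) = phi_1 gamma(1) + phi_2 gamma(0)
From (E1): gamma(1) = A gamma(0) + B with
  A = phi_1 / (1 - phi_2) = -0.176 / 0.706 = -0.249292,   B = c_1 / (1 - phi_2) = 0 / 0.706 = 0.
Insert (E2) into (E0): gamma(0) (1 - phi_2^2) = phi_1 (1 + phi_2) gamma(1) + c_0.
  phi_1 (1 + phi_2) = (-0.176)(1.294) = -0.227744,   1 - phi_2^2 = 0.913564.
Replace gamma(1) by A gamma(0) + B and collect gamma(0):
  gamma(0) [0.913564 - (-0.227744)(-0.249292)] = c_0 = 3
  gamma(0) * 0.856789 = 3
  gamma(0) = 3 / 0.856789 = 3.501444.
Therefore gamma(0) = 3.5014 (to 4 decimal places).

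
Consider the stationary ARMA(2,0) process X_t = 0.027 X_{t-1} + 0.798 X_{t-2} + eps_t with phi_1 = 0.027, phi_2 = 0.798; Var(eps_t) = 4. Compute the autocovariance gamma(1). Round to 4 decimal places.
\gamma(1) = 1.4989

Multiply the model equation by X_{t-k} and take expectations. With theta_0 = psi_0 = 1 and psi_j the MA(infinity) weights, this gives
  gamma(k) - sum_i phi_i gamma(k-i) = c_k,
  c_k = sigma^2 * sum_{j=k..q} theta_j psi_{j-k}   (c_k = 0 for k > q),
using gamma(-m) = gamma(m).
Pure AR (q = 0): c_0 = sigma^2 = 4, c_k = 0 for k >= 1.
Equations for k = 0, 1, 2 (AR order 2, c_2 = 0):
  (E0) gamma(0) = phi_1 gamma(1) + phi_2 gamma(2) + c_0
  (E1) gamma(1) = phi_1 gamma(0) + phi_2 gamma(1) + c_1
  (E2) gamma(2) = phi_1 gamma(1) + phi_2 gamma(0)
From (E1): gamma(1) = A gamma(0) + B with
  A = phi_1 / (1 - phi_2) = 0.027 / 0.202 = 0.133663,   B = c_1 / (1 - phi_2) = 0 / 0.202 = 0.
Insert (E2) into (E0): gamma(0) (1 - phi_2^2) = phi_1 (1 + phi_2) gamma(1) + c_0.
  phi_1 (1 + phi_2) = (0.027)(1.798) = 0.048546,   1 - phi_2^2 = 0.363196.
Replace gamma(1) by A gamma(0) + B and collect gamma(0):
  gamma(0) [0.363196 - (0.048546)(0.133663)] = c_0 = 4
  gamma(0) * 0.356707 = 4
  gamma(0) = 4 / 0.356707 = 11.21368.
  gamma(1) = A gamma(0) = (0.133663)(11.21368) = 1.498858.
Therefore gamma(1) = 1.4989 (to 4 decimal places).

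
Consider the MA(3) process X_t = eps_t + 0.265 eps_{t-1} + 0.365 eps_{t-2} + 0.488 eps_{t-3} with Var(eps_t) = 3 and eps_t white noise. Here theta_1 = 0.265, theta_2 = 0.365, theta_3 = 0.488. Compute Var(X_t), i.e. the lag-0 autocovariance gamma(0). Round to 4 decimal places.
\gamma(0) = 4.3248

For an MA(q) process X_t = eps_t + sum_i theta_i eps_{t-i} with
Var(eps_t) = sigma^2, the variance is
  gamma(0) = sigma^2 * (1 + sum_i theta_i^2).
  sum_i theta_i^2 = (0.265)^2 + (0.365)^2 + (0.488)^2 = 0.070225 + 0.133225 + 0.238144 = 0.441594.
  gamma(0) = 3 * (1 + 0.441594) = 3 * 1.441594 = 4.324782, which rounds to 4.3248.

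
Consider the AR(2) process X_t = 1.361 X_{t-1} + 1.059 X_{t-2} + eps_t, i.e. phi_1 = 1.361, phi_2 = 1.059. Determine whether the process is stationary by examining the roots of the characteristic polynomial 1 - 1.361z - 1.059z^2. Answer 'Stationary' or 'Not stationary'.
\text{Not stationary}

The AR(p) characteristic polynomial is P(z) = 1 - 1.361z - 1.059z^2.
Stationarity requires all roots to lie outside the unit circle, i.e. |z| > 1 for every root.
Set 1 + (-1.361) z + (-1.059) z^2 = 0, i.e. a z^2 + b z + c = 0 with a = -1.059, b = -1.361, c = 1.
Discriminant D = b^2 - 4ac = (-1.361)^2 - 4*(-1.059)*1 = 1.852321 - (-4.236) = 6.088321.
D >= 0, so the roots are real: z = (-b +/- sqrt(D)) / (2a) = (1.361 +/- 2.467452) / (-2.118).
  z_1 = (1.361 + 2.467452) / (-2.118) = -1.8076,   |z_1| = 1.8076.
  z_2 = (1.361 - 2.467452) / (-2.118) = 0.5224,   |z_2| = 0.5224.
Moduli of all roots: 1.8076, 0.5224.
All moduli strictly greater than 1? No.
Verdict: Not stationary.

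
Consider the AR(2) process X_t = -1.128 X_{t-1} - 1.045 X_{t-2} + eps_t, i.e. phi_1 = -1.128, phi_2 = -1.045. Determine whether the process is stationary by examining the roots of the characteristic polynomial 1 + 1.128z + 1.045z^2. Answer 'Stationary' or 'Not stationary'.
\text{Not stationary}

The AR(p) characteristic polynomial is P(z) = 1 + 1.128z + 1.045z^2.
Stationarity requires all roots to lie outside the unit circle, i.e. |z| > 1 for every root.
Set 1 + (1.128) z + (1.045) z^2 = 0, i.e. a z^2 + b z + c = 0 with a = 1.045, b = 1.128, c = 1.
Discriminant D = b^2 - 4ac = (1.128)^2 - 4*(1.045)*1 = 1.272384 - (4.18) = -2.907616.
D < 0, so the roots are the complex-conjugate pair z = (-b +/- i sqrt(-D)) / (2a) = -0.5397 +/- 0.8159i.
For a conjugate pair |z|^2 = z * conj(z) = (product of roots) = c/a = 1/(1.045) = 0.956938, so |z| = sqrt(0.956938) = 0.9782 for both roots.
Moduli of all roots: 0.9782, 0.9782.
All moduli strictly greater than 1? No.
Verdict: Not stationary.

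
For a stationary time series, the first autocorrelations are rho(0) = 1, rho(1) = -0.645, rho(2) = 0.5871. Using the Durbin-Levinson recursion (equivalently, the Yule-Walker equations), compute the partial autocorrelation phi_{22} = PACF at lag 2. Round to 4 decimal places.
\phi_{22} = 0.2929

The PACF at lag k is phi_{kk}, the last component of the solution
to the Yule-Walker system G_k phi = r_k where
  (G_k)_{ij} = rho(|i - j|), (r_k)_i = rho(i), i,j = 1..k.
Equivalently, Durbin-Levinson gives phi_{kk} iteratively:
  phi_{11} = rho(1)
  phi_{kk} = [rho(k) - sum_{j=1..k-1} phi_{k-1,j} rho(k-j)]
            / [1 - sum_{j=1..k-1} phi_{k-1,j} rho(j)],
  phi_{k,j} = phi_{k-1,j} - phi_{kk} phi_{k-1,k-j},  j = 1..k-1.
Step k = 1:
  phi_11 = rho(1) = -0.645.
Step k = 2:
  phi_22 = [rho(2) - phi_11 rho(1)] / [1 - phi_11 rho(1)] = [0.5871 - (-0.645)(-0.645)] / [1 - (-0.645)(-0.645)]
         = 0.171075 / 0.583975 = 0.2929.
Therefore phi_{22} = 0.2929.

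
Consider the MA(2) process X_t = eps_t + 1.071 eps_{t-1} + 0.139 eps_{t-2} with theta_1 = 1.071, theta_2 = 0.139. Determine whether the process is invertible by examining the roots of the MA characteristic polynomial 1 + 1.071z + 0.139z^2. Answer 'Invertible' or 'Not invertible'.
\text{Invertible}

The MA(q) characteristic polynomial is P(z) = 1 + 1.071z + 0.139z^2.
Invertibility requires all roots to lie outside the unit circle, i.e. |z| > 1 for every root.
Set 1 + (1.071) z + (0.139) z^2 = 0, i.e. a z^2 + b z + c = 0 with a = 0.139, b = 1.071, c = 1.
Discriminant D = b^2 - 4ac = (1.071)^2 - 4*(0.139)*1 = 1.147041 - (0.556) = 0.591041.
D >= 0, so the roots are real: z = (-b +/- sqrt(D)) / (2a) = (-1.071 +/- 0.768792) / (0.278).
  z_1 = (-1.071 + 0.768792) / (0.278) = -1.0871,   |z_1| = 1.0871.
  z_2 = (-1.071 - 0.768792) / (0.278) = -6.618,   |z_2| = 6.618.
Moduli of all roots: 1.0871, 6.6180.
All moduli strictly greater than 1? Yes.
Verdict: Invertible.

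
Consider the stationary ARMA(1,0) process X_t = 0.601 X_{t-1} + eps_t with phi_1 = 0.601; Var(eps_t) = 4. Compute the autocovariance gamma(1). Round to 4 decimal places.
\gamma(1) = 3.7633

Multiply the model equation by X_{t-k} and take expectations. With theta_0 = psi_0 = 1 and psi_j the MA(infinity) weights, this gives
  gamma(k) - sum_i phi_i gamma(k-i) = c_k,
  c_k = sigma^2 * sum_{j=k..q} theta_j psi_{j-k}   (c_k = 0 for k > q),
using gamma(-m) = gamma(m).
Pure AR (q = 0): c_0 = sigma^2 = 4, c_k = 0 for k >= 1.
Equations for k = 0 and k = 1 (AR order 1):
  gamma(0) = phi_1 gamma(1) + c_0
  gamma(1) = phi_1 gamma(0) + c_1
Substituting the second into the first: gamma(0) (1 - phi_1^2) = c_0 + phi_1 c_1, so
  gamma(0) = c_0 / (1 - phi_1^2) = 4 / (1 - (0.601)^2) = 4 / 0.638799 = 6.261751.
  gamma(1) = phi_1 gamma(0) = (0.601)(6.261751) = 3.763312.
Therefore gamma(1) = 3.7633 (to 4 decimal places).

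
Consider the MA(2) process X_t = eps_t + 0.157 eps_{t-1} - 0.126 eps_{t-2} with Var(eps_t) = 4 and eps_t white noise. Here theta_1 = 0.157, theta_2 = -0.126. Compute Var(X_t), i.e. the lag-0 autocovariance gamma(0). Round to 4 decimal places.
\gamma(0) = 4.1621

For an MA(q) process X_t = eps_t + sum_i theta_i eps_{t-i} with
Var(eps_t) = sigma^2, the variance is
  gamma(0) = sigma^2 * (1 + sum_i theta_i^2).
  sum_i theta_i^2 = (0.157)^2 + (-0.126)^2 = 0.024649 + 0.015876 = 0.040525.
  gamma(0) = 4 * (1 + 0.040525) = 4 * 1.040525 = 4.1621.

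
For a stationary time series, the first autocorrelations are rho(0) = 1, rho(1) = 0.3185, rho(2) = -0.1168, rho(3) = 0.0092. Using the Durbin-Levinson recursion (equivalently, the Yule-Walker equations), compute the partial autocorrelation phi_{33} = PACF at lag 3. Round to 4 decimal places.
\phi_{33} = 0.1570

The PACF at lag k is phi_{kk}, the last component of the solution
to the Yule-Walker system G_k phi = r_k where
  (G_k)_{ij} = rho(|i - j|), (r_k)_i = rho(i), i,j = 1..k.
Equivalently, Durbin-Levinson gives phi_{kk} iteratively:
  phi_{11} = rho(1)
  phi_{kk} = [rho(k) - sum_{j=1..k-1} phi_{k-1,j} rho(k-j)]
            / [1 - sum_{j=1..k-1} phi_{k-1,j} rho(j)],
  phi_{k,j} = phi_{k-1,j} - phi_{kk} phi_{k-1,k-j},  j = 1..k-1.
Step k = 1:
  phi_11 = rho(1) = 0.3185.
Step k = 2:
  phi_22 = [rho(2) - phi_11 rho(1)] / [1 - phi_11 rho(1)] = [-0.1168 - (0.3185)(0.3185)] / [1 - (0.3185)(0.3185)]
         = -0.21824225 / 0.89855775 = -0.242881.
  Update: phi_21 = phi_11 - phi_22 phi_11 = 0.3185 - (-0.242881)(0.3185) = 0.395857.
Step k = 3:
  phi_33 = [rho(3) - phi_21 rho(2) - phi_22 rho(1)] / [1 - phi_21 rho(1) - phi_22 rho(2)]
    numerator   = 0.0092 - (0.395857)(-0.1168) - (-0.242881)(0.3185) = 0.13279363
    denominator = 1 - (0.395857)(0.3185) - (-0.242881)(-0.1168) = 0.84555094
  phi_33 = 0.13279363 / 0.84555094 = 0.157.
Therefore phi_{33} = 0.1570.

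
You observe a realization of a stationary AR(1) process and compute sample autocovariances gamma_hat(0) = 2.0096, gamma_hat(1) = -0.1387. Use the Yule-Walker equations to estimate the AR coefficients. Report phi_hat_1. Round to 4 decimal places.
\hat\phi_{1} = -0.0690

The Yule-Walker equations for an AR(p) process read, in matrix form,
  Gamma_p phi = r_p,   with   (Gamma_p)_{ij} = gamma(|i - j|),
                       (r_p)_i = gamma(i),   i,j = 1..p.
Substitute the sample gammas (Toeplitz matrix and right-hand side of size 1):
  Gamma_p = [[2.0096]]
  r_p     = [-0.1387]
With p = 1 this is the single equation gamma(0) phi_1 = gamma(1):
  phi_hat_1 = gamma(1) / gamma(0) = -0.1387 / 2.0096 = -0.0690.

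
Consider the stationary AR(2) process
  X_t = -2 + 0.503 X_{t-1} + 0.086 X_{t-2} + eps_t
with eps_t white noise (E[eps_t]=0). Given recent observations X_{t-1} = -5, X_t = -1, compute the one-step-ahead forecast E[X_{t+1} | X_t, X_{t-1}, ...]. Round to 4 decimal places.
E[X_{t+1} \mid \mathcal F_t] = -2.9330

For an AR(p) model X_t = c + sum_i phi_i X_{t-i} + eps_t, the
one-step-ahead conditional mean is
  E[X_{t+1} | X_t, ...] = c + sum_i phi_i X_{t+1-i}.
Substitute known values:
  E[X_{t+1} | ...] = -2 + (0.503) * (-1) + (0.086) * (-5)
                   = -2.9330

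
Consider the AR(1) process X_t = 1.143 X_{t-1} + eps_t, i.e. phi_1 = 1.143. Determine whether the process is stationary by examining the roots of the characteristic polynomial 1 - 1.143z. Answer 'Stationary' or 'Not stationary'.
\text{Not stationary}

The AR(p) characteristic polynomial is P(z) = 1 - 1.143z.
Stationarity requires all roots to lie outside the unit circle, i.e. |z| > 1 for every root.
This is linear in z: 1 + (-1.143) z = 0  =>  z = -1/(-1.143) = 0.874891,  |z| = 0.874891.
Moduli of all roots: 0.8749.
All moduli strictly greater than 1? No.
Verdict: Not stationary.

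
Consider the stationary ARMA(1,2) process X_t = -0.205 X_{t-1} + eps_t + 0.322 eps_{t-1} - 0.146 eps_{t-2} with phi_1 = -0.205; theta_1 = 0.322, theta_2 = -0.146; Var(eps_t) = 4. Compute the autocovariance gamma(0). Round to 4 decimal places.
\gamma(0) = 4.1754

Multiply the model equation by X_{t-k} and take expectations. With theta_0 = psi_0 = 1 and psi_j the MA(infinity) weights, this gives
  gamma(k) - sum_i phi_i gamma(k-i) = c_k,
  c_k = sigma^2 * sum_{j=k..q} theta_j psi_{j-k}   (c_k = 0 for k > q),
using gamma(-m) = gamma(m).
psi-weights needed (psi_j = theta_j + sum_i phi_i psi_{j-i}):
  psi_1 = theta_1 + phi_1 = 0.322 + (-0.205) = 0.117
  psi_2 = theta_2 + phi_1 psi_1 = -0.146 + (-0.205)(0.117) = -0.169985
Right-hand sides:
  c_0 = sigma^2 (1 + theta_1 psi_1 + theta_2 psi_2) = 4 * (1 + (0.322)(0.117) + (-0.146)(-0.169985)) = 4 * 1.062492 = 4.249967
  c_1 = sigma^2 (theta_1 + theta_2 psi_1) = 4 * (0.322 + (-0.146)(0.117)) = 1.219672
  c_2 = sigma^2 theta_2 = 4 * (-0.146) = -0.584
Equations for k = 0 and k = 1 (AR order 1):
  gamma(0) = phi_1 gamma(1) + c_0
  gamma(1) = phi_1 gamma(0) + c_1
Substituting the second into the first: gamma(0) (1 - phi_1^2) = c_0 + phi_1 c_1, so
  gamma(0) = (c_0 + phi_1 c_1) / (1 - phi_1^2) = (4.249967 + (-0.205)(1.219672)) / (1 - (-0.205)^2) = 3.999934 / 0.957975 = 4.175406.
Therefore gamma(0) = 4.1754 (to 4 decimal places).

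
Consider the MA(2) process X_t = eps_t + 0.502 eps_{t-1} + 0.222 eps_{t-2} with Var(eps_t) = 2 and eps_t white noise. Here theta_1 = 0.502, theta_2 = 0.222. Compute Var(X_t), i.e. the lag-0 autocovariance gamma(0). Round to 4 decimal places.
\gamma(0) = 2.6026

For an MA(q) process X_t = eps_t + sum_i theta_i eps_{t-i} with
Var(eps_t) = sigma^2, the variance is
  gamma(0) = sigma^2 * (1 + sum_i theta_i^2).
  sum_i theta_i^2 = (0.502)^2 + (0.222)^2 = 0.252004 + 0.049284 = 0.301288.
  gamma(0) = 2 * (1 + 0.301288) = 2 * 1.301288 = 2.602576, which rounds to 2.6026.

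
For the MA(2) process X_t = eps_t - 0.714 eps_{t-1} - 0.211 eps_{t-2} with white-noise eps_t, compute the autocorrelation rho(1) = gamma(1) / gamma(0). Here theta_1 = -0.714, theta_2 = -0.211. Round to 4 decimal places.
\rho(1) = -0.3624

For an MA(q) process with theta_0 = 1, the autocovariance is
  gamma(k) = sigma^2 * sum_{i=0..q-k} theta_i * theta_{i+k},
and rho(k) = gamma(k) / gamma(0). Sigma^2 cancels.
  numerator   = (1)*(-0.714) + (-0.714)*(-0.211) = -0.563346.
  denominator = (1)^2 + (-0.714)^2 + (-0.211)^2 = 1.554317.
  rho(1) = -0.563346 / 1.554317 = -0.3624.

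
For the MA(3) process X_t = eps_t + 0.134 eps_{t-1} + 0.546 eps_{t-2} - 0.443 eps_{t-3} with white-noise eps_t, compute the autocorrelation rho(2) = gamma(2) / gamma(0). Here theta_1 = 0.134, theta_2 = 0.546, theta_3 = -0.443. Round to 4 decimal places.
\rho(2) = 0.3218

For an MA(q) process with theta_0 = 1, the autocovariance is
  gamma(k) = sigma^2 * sum_{i=0..q-k} theta_i * theta_{i+k},
and rho(k) = gamma(k) / gamma(0). Sigma^2 cancels.
  numerator   = (1)*(0.546) + (0.134)*(-0.443) = 0.486638.
  denominator = (1)^2 + (0.134)^2 + (0.546)^2 + (-0.443)^2 = 1.512321.
  rho(2) = 0.486638 / 1.512321 = 0.3218.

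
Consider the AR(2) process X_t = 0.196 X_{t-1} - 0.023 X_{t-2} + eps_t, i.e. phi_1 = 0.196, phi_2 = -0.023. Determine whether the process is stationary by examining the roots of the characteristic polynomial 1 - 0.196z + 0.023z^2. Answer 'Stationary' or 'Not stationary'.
\text{Stationary}

The AR(p) characteristic polynomial is P(z) = 1 - 0.196z + 0.023z^2.
Stationarity requires all roots to lie outside the unit circle, i.e. |z| > 1 for every root.
Set 1 + (-0.196) z + (0.023) z^2 = 0, i.e. a z^2 + b z + c = 0 with a = 0.023, b = -0.196, c = 1.
Discriminant D = b^2 - 4ac = (-0.196)^2 - 4*(0.023)*1 = 0.038416 - (0.092) = -0.053584.
D < 0, so the roots are the complex-conjugate pair z = (-b +/- i sqrt(-D)) / (2a) = 4.2609 +/- 5.0322i.
For a conjugate pair |z|^2 = z * conj(z) = (product of roots) = c/a = 1/(0.023) = 43.478261, so |z| = sqrt(43.478261) = 6.5938 for both roots.
Moduli of all roots: 6.5938, 6.5938.
All moduli strictly greater than 1? Yes.
Verdict: Stationary.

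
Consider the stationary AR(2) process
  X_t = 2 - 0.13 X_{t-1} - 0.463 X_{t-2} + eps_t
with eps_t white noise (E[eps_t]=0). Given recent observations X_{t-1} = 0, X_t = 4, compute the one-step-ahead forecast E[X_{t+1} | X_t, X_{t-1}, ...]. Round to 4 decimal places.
E[X_{t+1} \mid \mathcal F_t] = 1.4800

For an AR(p) model X_t = c + sum_i phi_i X_{t-i} + eps_t, the
one-step-ahead conditional mean is
  E[X_{t+1} | X_t, ...] = c + sum_i phi_i X_{t+1-i}.
Substitute known values:
  E[X_{t+1} | ...] = 2 + (-0.13) * (4) + (-0.463) * (0)
                   = 1.4800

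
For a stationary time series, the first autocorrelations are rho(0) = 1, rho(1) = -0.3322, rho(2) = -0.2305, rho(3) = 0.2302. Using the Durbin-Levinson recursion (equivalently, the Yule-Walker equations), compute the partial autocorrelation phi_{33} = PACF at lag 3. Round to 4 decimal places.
\phi_{33} = -0.0039

The PACF at lag k is phi_{kk}, the last component of the solution
to the Yule-Walker system G_k phi = r_k where
  (G_k)_{ij} = rho(|i - j|), (r_k)_i = rho(i), i,j = 1..k.
Equivalently, Durbin-Levinson gives phi_{kk} iteratively:
  phi_{11} = rho(1)
  phi_{kk} = [rho(k) - sum_{j=1..k-1} phi_{k-1,j} rho(k-j)]
            / [1 - sum_{j=1..k-1} phi_{k-1,j} rho(j)],
  phi_{k,j} = phi_{k-1,j} - phi_{kk} phi_{k-1,k-j},  j = 1..k-1.
Step k = 1:
  phi_11 = rho(1) = -0.3322.
Step k = 2:
  phi_22 = [rho(2) - phi_11 rho(1)] / [1 - phi_11 rho(1)] = [-0.2305 - (-0.3322)(-0.3322)] / [1 - (-0.3322)(-0.3322)]
         = -0.34085684 / 0.88964316 = -0.383139.
  Update: phi_21 = phi_11 - phi_22 phi_11 = -0.3322 - (-0.383139)(-0.3322) = -0.459479.
Step k = 3:
  phi_33 = [rho(3) - phi_21 rho(2) - phi_22 rho(1)] / [1 - phi_21 rho(1) - phi_22 rho(2)]
    numerator   = 0.2302 - (-0.459479)(-0.2305) - (-0.383139)(-0.3322) = -0.00298856
    denominator = 1 - (-0.459479)(-0.3322) - (-0.383139)(-0.2305) = 0.75904767
  phi_33 = -0.00298856 / 0.75904767 = -0.0039.
Therefore phi_{33} = -0.0039.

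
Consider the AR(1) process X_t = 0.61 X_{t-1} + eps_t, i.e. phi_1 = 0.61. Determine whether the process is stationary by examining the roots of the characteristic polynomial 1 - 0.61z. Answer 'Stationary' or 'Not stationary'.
\text{Stationary}

The AR(p) characteristic polynomial is P(z) = 1 - 0.61z.
Stationarity requires all roots to lie outside the unit circle, i.e. |z| > 1 for every root.
This is linear in z: 1 + (-0.61) z = 0  =>  z = -1/(-0.61) = 1.639344,  |z| = 1.639344.
Moduli of all roots: 1.6393.
All moduli strictly greater than 1? Yes.
Verdict: Stationary.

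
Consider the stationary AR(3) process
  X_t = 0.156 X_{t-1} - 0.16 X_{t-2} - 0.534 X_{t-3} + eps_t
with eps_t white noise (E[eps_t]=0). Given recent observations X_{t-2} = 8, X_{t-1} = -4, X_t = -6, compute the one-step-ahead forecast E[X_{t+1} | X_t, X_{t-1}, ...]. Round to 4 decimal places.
E[X_{t+1} \mid \mathcal F_t] = -4.5680

For an AR(p) model X_t = c + sum_i phi_i X_{t-i} + eps_t, the
one-step-ahead conditional mean is
  E[X_{t+1} | X_t, ...] = c + sum_i phi_i X_{t+1-i}.
Substitute known values:
  E[X_{t+1} | ...] = (0.156) * (-6) + (-0.16) * (-4) + (-0.534) * (8)
                   = -4.5680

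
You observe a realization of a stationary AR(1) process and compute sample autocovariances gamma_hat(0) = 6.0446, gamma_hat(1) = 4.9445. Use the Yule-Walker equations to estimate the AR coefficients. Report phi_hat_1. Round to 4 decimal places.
\hat\phi_{1} = 0.8180

The Yule-Walker equations for an AR(p) process read, in matrix form,
  Gamma_p phi = r_p,   with   (Gamma_p)_{ij} = gamma(|i - j|),
                       (r_p)_i = gamma(i),   i,j = 1..p.
Substitute the sample gammas (Toeplitz matrix and right-hand side of size 1):
  Gamma_p = [[6.0446]]
  r_p     = [4.9445]
With p = 1 this is the single equation gamma(0) phi_1 = gamma(1):
  phi_hat_1 = gamma(1) / gamma(0) = 4.9445 / 6.0446 = 0.8180.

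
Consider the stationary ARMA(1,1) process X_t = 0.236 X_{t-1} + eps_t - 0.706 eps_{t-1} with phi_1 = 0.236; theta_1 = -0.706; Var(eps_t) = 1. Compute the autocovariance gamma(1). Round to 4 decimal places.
\gamma(1) = -0.4148

Multiply the model equation by X_{t-k} and take expectations. With theta_0 = psi_0 = 1 and psi_j the MA(infinity) weights, this gives
  gamma(k) - sum_i phi_i gamma(k-i) = c_k,
  c_k = sigma^2 * sum_{j=k..q} theta_j psi_{j-k}   (c_k = 0 for k > q),
using gamma(-m) = gamma(m).
psi-weights needed (psi_j = theta_j + sum_i phi_i psi_{j-i}):
  psi_1 = theta_1 + phi_1 = -0.706 + (0.236) = -0.47
Right-hand sides:
  c_0 = sigma^2 (1 + theta_1 psi_1) = 1 * (1 + (-0.706)(-0.47)) = 1 * 1.33182 = 1.33182
  c_1 = sigma^2 theta_1 = 1 * (-0.706) = -0.706
  c_2 = 0
Equations for k = 0 and k = 1 (AR order 1):
  gamma(0) = phi_1 gamma(1) + c_0
  gamma(1) = phi_1 gamma(0) + c_1
Substituting the second into the first: gamma(0) (1 - phi_1^2) = c_0 + phi_1 c_1, so
  gamma(0) = (c_0 + phi_1 c_1) / (1 - phi_1^2) = (1.33182 + (0.236)(-0.706)) / (1 - (0.236)^2) = 1.165204 / 0.944304 = 1.233929.
  gamma(1) = phi_1 gamma(0) + c_1 = (0.236)(1.233929) + (-0.706) = -0.414793.
Therefore gamma(1) = -0.4148 (to 4 decimal places).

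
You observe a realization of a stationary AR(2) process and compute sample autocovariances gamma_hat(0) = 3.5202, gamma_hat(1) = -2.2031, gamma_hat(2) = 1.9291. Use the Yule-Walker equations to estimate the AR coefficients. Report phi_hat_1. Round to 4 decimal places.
\hat\phi_{1} = -0.4650

The Yule-Walker equations for an AR(p) process read, in matrix form,
  Gamma_p phi = r_p,   with   (Gamma_p)_{ij} = gamma(|i - j|),
                       (r_p)_i = gamma(i),   i,j = 1..p.
Substitute the sample gammas (Toeplitz matrix and right-hand side of size 2):
  Gamma_p = [[3.5202, -2.2031], [-2.2031, 3.5202]]
  r_p     = [-2.2031, 1.9291]
Written out:
  3.5202 phi_1 - 2.2031 phi_2 = -2.2031
  -2.2031 phi_1 + 3.5202 phi_2 = 1.9291
Solve by Cramer's rule:
  det = gamma(0)^2 - gamma(1)^2 = (3.5202)^2 - (-2.2031)^2 = 12.39180804 - 4.85364961 = 7.53815843
  phi_hat_1 = [gamma(1) gamma(0) - gamma(1) gamma(2)] / det = [(-2.2031)(3.5202) - (-2.2031)(1.9291)] / 7.53815843 = -3.50535241 / 7.53815843 = -0.465
  phi_hat_2 = [gamma(0) gamma(2) - gamma(1)^2] / det = [(3.5202)(1.9291) - (-2.2031)^2] / 7.53815843 = 1.93716821 / 7.53815843 = 0.257
So phi_hat = [-0.4650, 0.2570].
Therefore phi_hat_1 = -0.4650.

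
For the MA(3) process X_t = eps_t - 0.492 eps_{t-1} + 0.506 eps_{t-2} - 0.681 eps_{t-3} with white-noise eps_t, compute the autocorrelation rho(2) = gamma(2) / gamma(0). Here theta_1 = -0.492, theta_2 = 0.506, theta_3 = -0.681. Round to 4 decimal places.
\rho(2) = 0.4287

For an MA(q) process with theta_0 = 1, the autocovariance is
  gamma(k) = sigma^2 * sum_{i=0..q-k} theta_i * theta_{i+k},
and rho(k) = gamma(k) / gamma(0). Sigma^2 cancels.
  numerator   = (1)*(0.506) + (-0.492)*(-0.681) = 0.841052.
  denominator = (1)^2 + (-0.492)^2 + (0.506)^2 + (-0.681)^2 = 1.961861.
  rho(2) = 0.841052 / 1.961861 = 0.4287.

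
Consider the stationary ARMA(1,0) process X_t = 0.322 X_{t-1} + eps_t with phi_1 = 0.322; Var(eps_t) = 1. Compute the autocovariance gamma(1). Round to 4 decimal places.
\gamma(1) = 0.3592

Multiply the model equation by X_{t-k} and take expectations. With theta_0 = psi_0 = 1 and psi_j the MA(infinity) weights, this gives
  gamma(k) - sum_i phi_i gamma(k-i) = c_k,
  c_k = sigma^2 * sum_{j=k..q} theta_j psi_{j-k}   (c_k = 0 for k > q),
using gamma(-m) = gamma(m).
Pure AR (q = 0): c_0 = sigma^2 = 1, c_k = 0 for k >= 1.
Equations for k = 0 and k = 1 (AR order 1):
  gamma(0) = phi_1 gamma(1) + c_0
  gamma(1) = phi_1 gamma(0) + c_1
Substituting the second into the first: gamma(0) (1 - phi_1^2) = c_0 + phi_1 c_1, so
  gamma(0) = c_0 / (1 - phi_1^2) = 1 / (1 - (0.322)^2) = 1 / 0.896316 = 1.115678.
  gamma(1) = phi_1 gamma(0) = (0.322)(1.115678) = 0.359248.
Therefore gamma(1) = 0.3592 (to 4 decimal places).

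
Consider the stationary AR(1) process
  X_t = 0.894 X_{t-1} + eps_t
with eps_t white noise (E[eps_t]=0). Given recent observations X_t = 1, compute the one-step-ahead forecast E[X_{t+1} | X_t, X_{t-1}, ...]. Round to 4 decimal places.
E[X_{t+1} \mid \mathcal F_t] = 0.8940

For an AR(p) model X_t = c + sum_i phi_i X_{t-i} + eps_t, the
one-step-ahead conditional mean is
  E[X_{t+1} | X_t, ...] = c + sum_i phi_i X_{t+1-i}.
Substitute known values:
  E[X_{t+1} | ...] = (0.894) * (1)
                   = 0.8940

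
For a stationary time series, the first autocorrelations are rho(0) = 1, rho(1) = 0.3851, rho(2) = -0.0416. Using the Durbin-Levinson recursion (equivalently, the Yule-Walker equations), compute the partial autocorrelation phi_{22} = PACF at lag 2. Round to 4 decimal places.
\phi_{22} = -0.2230

The PACF at lag k is phi_{kk}, the last component of the solution
to the Yule-Walker system G_k phi = r_k where
  (G_k)_{ij} = rho(|i - j|), (r_k)_i = rho(i), i,j = 1..k.
Equivalently, Durbin-Levinson gives phi_{kk} iteratively:
  phi_{11} = rho(1)
  phi_{kk} = [rho(k) - sum_{j=1..k-1} phi_{k-1,j} rho(k-j)]
            / [1 - sum_{j=1..k-1} phi_{k-1,j} rho(j)],
  phi_{k,j} = phi_{k-1,j} - phi_{kk} phi_{k-1,k-j},  j = 1..k-1.
Step k = 1:
  phi_11 = rho(1) = 0.3851.
Step k = 2:
  phi_22 = [rho(2) - phi_11 rho(1)] / [1 - phi_11 rho(1)] = [-0.0416 - (0.3851)(0.3851)] / [1 - (0.3851)(0.3851)]
         = -0.18990201 / 0.85169799 = -0.223.
Therefore phi_{22} = -0.2230.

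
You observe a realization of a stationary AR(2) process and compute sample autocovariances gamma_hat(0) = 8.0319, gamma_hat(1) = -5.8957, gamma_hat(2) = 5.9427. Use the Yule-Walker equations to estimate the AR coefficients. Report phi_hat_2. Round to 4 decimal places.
\hat\phi_{2} = 0.4360

The Yule-Walker equations for an AR(p) process read, in matrix form,
  Gamma_p phi = r_p,   with   (Gamma_p)_{ij} = gamma(|i - j|),
                       (r_p)_i = gamma(i),   i,j = 1..p.
Substitute the sample gammas (Toeplitz matrix and right-hand side of size 2):
  Gamma_p = [[8.0319, -5.8957], [-5.8957, 8.0319]]
  r_p     = [-5.8957, 5.9427]
Written out:
  8.0319 phi_1 - 5.8957 phi_2 = -5.8957
  -5.8957 phi_1 + 8.0319 phi_2 = 5.9427
Solve by Cramer's rule:
  det = gamma(0)^2 - gamma(1)^2 = (8.0319)^2 - (-5.8957)^2 = 64.51141761 - 34.75927849 = 29.75213912
  phi_hat_1 = [gamma(1) gamma(0) - gamma(1) gamma(2)] / det = [(-5.8957)(8.0319) - (-5.8957)(5.9427)] / 29.75213912 = -12.31729644 / 29.75213912 = -0.414
  phi_hat_2 = [gamma(0) gamma(2) - gamma(1)^2] / det = [(8.0319)(5.9427) - (-5.8957)^2] / 29.75213912 = 12.97189364 / 29.75213912 = 0.436
So phi_hat = [-0.4140, 0.4360].
Therefore phi_hat_2 = 0.4360.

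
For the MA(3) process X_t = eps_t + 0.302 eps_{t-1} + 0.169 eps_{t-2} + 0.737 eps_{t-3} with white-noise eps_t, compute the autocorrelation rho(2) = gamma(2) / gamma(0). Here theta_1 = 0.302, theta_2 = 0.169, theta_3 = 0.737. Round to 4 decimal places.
\rho(2) = 0.2355

For an MA(q) process with theta_0 = 1, the autocovariance is
  gamma(k) = sigma^2 * sum_{i=0..q-k} theta_i * theta_{i+k},
and rho(k) = gamma(k) / gamma(0). Sigma^2 cancels.
  numerator   = (1)*(0.169) + (0.302)*(0.737) = 0.391574.
  denominator = (1)^2 + (0.302)^2 + (0.169)^2 + (0.737)^2 = 1.662934.
  rho(2) = 0.391574 / 1.662934 = 0.2355.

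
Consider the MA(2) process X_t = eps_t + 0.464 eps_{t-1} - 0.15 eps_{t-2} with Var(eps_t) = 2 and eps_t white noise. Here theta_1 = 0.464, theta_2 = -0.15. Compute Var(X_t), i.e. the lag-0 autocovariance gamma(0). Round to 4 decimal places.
\gamma(0) = 2.4756

For an MA(q) process X_t = eps_t + sum_i theta_i eps_{t-i} with
Var(eps_t) = sigma^2, the variance is
  gamma(0) = sigma^2 * (1 + sum_i theta_i^2).
  sum_i theta_i^2 = (0.464)^2 + (-0.15)^2 = 0.215296 + 0.0225 = 0.237796.
  gamma(0) = 2 * (1 + 0.237796) = 2 * 1.237796 = 2.475592, which rounds to 2.4756.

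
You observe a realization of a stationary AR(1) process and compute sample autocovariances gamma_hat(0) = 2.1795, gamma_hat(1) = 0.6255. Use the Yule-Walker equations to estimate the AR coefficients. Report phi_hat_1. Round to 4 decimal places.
\hat\phi_{1} = 0.2870

The Yule-Walker equations for an AR(p) process read, in matrix form,
  Gamma_p phi = r_p,   with   (Gamma_p)_{ij} = gamma(|i - j|),
                       (r_p)_i = gamma(i),   i,j = 1..p.
Substitute the sample gammas (Toeplitz matrix and right-hand side of size 1):
  Gamma_p = [[2.1795]]
  r_p     = [0.6255]
With p = 1 this is the single equation gamma(0) phi_1 = gamma(1):
  phi_hat_1 = gamma(1) / gamma(0) = 0.6255 / 2.1795 = 0.2870.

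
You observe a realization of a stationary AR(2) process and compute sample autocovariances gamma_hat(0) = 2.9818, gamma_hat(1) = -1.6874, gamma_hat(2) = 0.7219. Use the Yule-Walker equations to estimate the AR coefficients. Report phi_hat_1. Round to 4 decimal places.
\hat\phi_{1} = -0.6310

The Yule-Walker equations for an AR(p) process read, in matrix form,
  Gamma_p phi = r_p,   with   (Gamma_p)_{ij} = gamma(|i - j|),
                       (r_p)_i = gamma(i),   i,j = 1..p.
Substitute the sample gammas (Toeplitz matrix and right-hand side of size 2):
  Gamma_p = [[2.9818, -1.6874], [-1.6874, 2.9818]]
  r_p     = [-1.6874, 0.7219]
Written out:
  2.9818 phi_1 - 1.6874 phi_2 = -1.6874
  -1.6874 phi_1 + 2.9818 phi_2 = 0.7219
Solve by Cramer's rule:
  det = gamma(0)^2 - gamma(1)^2 = (2.9818)^2 - (-1.6874)^2 = 8.89113124 - 2.84731876 = 6.04381248
  phi_hat_1 = [gamma(1) gamma(0) - gamma(1) gamma(2)] / det = [(-1.6874)(2.9818) - (-1.6874)(0.7219)] / 6.04381248 = -3.81335526 / 6.04381248 = -0.631
  phi_hat_2 = [gamma(0) gamma(2) - gamma(1)^2] / det = [(2.9818)(0.7219) - (-1.6874)^2] / 6.04381248 = -0.69475734 / 6.04381248 = -0.115
So phi_hat = [-0.6310, -0.1150].
Therefore phi_hat_1 = -0.6310.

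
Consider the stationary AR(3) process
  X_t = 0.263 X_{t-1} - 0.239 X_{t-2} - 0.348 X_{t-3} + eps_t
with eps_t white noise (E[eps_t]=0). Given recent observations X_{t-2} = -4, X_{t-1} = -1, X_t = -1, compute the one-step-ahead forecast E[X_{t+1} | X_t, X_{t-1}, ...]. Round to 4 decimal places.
E[X_{t+1} \mid \mathcal F_t] = 1.3680

For an AR(p) model X_t = c + sum_i phi_i X_{t-i} + eps_t, the
one-step-ahead conditional mean is
  E[X_{t+1} | X_t, ...] = c + sum_i phi_i X_{t+1-i}.
Substitute known values:
  E[X_{t+1} | ...] = (0.263) * (-1) + (-0.239) * (-1) + (-0.348) * (-4)
                   = 1.3680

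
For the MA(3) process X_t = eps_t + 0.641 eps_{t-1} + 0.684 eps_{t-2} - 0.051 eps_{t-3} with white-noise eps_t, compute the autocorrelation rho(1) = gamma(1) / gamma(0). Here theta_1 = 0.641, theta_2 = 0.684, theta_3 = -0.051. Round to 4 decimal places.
\rho(1) = 0.5552

For an MA(q) process with theta_0 = 1, the autocovariance is
  gamma(k) = sigma^2 * sum_{i=0..q-k} theta_i * theta_{i+k},
and rho(k) = gamma(k) / gamma(0). Sigma^2 cancels.
  numerator   = (1)*(0.641) + (0.641)*(0.684) + (0.684)*(-0.051) = 1.04456.
  denominator = (1)^2 + (0.641)^2 + (0.684)^2 + (-0.051)^2 = 1.881338.
  rho(1) = 1.04456 / 1.881338 = 0.5552.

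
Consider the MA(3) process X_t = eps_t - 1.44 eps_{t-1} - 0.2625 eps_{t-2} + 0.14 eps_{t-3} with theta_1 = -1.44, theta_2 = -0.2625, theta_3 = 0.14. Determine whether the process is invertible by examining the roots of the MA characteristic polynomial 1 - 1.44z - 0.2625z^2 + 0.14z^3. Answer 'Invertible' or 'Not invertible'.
\text{Not invertible}

The MA(q) characteristic polynomial is P(z) = 1 - 1.44z - 0.2625z^2 + 0.14z^3.
Invertibility requires all roots to lie outside the unit circle, i.e. |z| > 1 for every root.
Degree 3: look for a simple real root z0 first, then factor out (1 - z/z0) and solve the remaining quadratic.
Testing z0 = 4: P(4) = 1 + (-1.44)(4) + (-0.2625)(4)^2 + (0.14)(4)^3
  = 1 + (-5.76) + (-4.2) + (8.96) = 0.  So z_0 = 4 is a root, |z_0| = 4.
Divide out the factor (1 - 0.25 z) = (1 - z/z0) (since 1/z0 = 0.25):
  P(z) = (1 - 0.25 z)(1 + (-1.19) z + (-0.56) z^2)
  [check: z-coef -1.19 - (0.25) = -1.44; z^2-coef -0.56 - (0.25)(-1.19) = -0.2625; z^3-coef -(0.25)(-0.56) = 0.14.]
Remaining roots from the quadratic factor 1 + (-1.19) z + (-0.56) z^2:
  Set 1 + (-1.19) z + (-0.56) z^2 = 0, i.e. a z^2 + b z + c = 0 with a = -0.56, b = -1.19, c = 1.
  Discriminant D = b^2 - 4ac = (-1.19)^2 - 4*(-0.56)*1 = 1.4161 - (-2.24) = 3.6561.
  D >= 0, so the roots are real: z = (-b +/- sqrt(D)) / (2a) = (1.19 +/- 1.912093) / (-1.12).
    z_1 = (1.19 + 1.912093) / (-1.12) = -2.7697,   |z_1| = 2.7697.
    z_2 = (1.19 - 1.912093) / (-1.12) = 0.6447,   |z_2| = 0.6447.
Moduli of all roots: 4.0000, 2.7697, 0.6447.
All moduli strictly greater than 1? No.
Verdict: Not invertible.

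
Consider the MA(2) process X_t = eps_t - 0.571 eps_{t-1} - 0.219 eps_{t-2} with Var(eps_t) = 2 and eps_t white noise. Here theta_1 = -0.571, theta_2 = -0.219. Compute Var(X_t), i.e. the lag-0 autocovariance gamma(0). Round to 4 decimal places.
\gamma(0) = 2.7480

For an MA(q) process X_t = eps_t + sum_i theta_i eps_{t-i} with
Var(eps_t) = sigma^2, the variance is
  gamma(0) = sigma^2 * (1 + sum_i theta_i^2).
  sum_i theta_i^2 = (-0.571)^2 + (-0.219)^2 = 0.326041 + 0.047961 = 0.374002.
  gamma(0) = 2 * (1 + 0.374002) = 2 * 1.374002 = 2.748004, which rounds to 2.7480.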